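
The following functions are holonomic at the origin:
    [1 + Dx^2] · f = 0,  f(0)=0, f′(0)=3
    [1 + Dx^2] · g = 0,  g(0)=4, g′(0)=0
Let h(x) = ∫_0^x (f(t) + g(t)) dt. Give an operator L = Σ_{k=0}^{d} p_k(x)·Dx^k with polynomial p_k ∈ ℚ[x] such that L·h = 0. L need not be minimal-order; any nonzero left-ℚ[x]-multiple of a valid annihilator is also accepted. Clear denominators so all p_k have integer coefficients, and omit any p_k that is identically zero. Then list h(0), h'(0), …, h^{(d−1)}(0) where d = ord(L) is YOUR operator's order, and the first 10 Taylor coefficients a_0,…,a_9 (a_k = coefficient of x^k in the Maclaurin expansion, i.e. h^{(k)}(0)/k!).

f: a_k = 0, 3, 0, -1/2, 0, 1/40, 0, -1/1680, 0, 1/120960, …
g: a_k = 4, 0, -2, 0, 1/6, 0, -1/180, 0, 1/10080, 0, …
f+g: L₀ = lclm(L_f,L_g), ord ≤ 2+2.
h=∫h₀ ⇒ L = L₀·Dx.
L = Dx + Dx^3  (order 3).
h: a_k = 0, 4, 3/2, -2/3, -1/8, 1/30, 1/240, -1/1260, -1/13440, 1/90720, …
ICs: h(0) = 0, h′(0) = 4, h′′(0) = 3.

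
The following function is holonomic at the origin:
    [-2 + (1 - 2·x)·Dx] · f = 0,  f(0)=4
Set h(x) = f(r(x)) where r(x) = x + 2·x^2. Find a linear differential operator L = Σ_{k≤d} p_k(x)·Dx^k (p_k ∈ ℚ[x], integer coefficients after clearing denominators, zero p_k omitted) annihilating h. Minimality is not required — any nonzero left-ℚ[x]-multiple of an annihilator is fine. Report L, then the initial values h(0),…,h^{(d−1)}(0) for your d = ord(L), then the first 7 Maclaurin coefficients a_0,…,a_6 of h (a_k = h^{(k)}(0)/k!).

f: a_k = 4, 8, 16, 32, 64, 128, 256, …
f∘r: x↦r, Dx↦Dx/r' in L_f ⇒ L₀.
L = (2 + 8·x) + (-1 + 2·x + 4·x^2)·Dx  (order 1).
h: a_k = 4, 8, 32, 96, 320, 1024, 3328, …
ICs: h(0) = 4.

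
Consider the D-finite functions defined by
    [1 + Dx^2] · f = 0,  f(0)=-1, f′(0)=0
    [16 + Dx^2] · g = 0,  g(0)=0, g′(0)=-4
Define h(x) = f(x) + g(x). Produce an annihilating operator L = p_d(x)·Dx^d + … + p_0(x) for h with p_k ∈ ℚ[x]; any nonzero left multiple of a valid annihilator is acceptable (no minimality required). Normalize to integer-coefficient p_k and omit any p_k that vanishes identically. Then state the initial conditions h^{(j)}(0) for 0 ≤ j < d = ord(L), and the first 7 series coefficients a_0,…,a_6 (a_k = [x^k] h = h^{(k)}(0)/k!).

f: a_k = -1, 0, 1/2, 0, -1/24, 0, 1/720, …
g: a_k = 0, -4, 0, 32/3, 0, -128/15, 0, …
h₀=f+g: left-lcm gives L₀, ord ≤ 4.
L = 16 + 17·Dx^2 + Dx^4  (order 4).
h: a_k = -1, -4, 1/2, 32/3, -1/24, -128/15, 1/720, …
ICs: h(0) = -1, h′(0) = -4, h′′(0) = 1, h′′′(0) = 64.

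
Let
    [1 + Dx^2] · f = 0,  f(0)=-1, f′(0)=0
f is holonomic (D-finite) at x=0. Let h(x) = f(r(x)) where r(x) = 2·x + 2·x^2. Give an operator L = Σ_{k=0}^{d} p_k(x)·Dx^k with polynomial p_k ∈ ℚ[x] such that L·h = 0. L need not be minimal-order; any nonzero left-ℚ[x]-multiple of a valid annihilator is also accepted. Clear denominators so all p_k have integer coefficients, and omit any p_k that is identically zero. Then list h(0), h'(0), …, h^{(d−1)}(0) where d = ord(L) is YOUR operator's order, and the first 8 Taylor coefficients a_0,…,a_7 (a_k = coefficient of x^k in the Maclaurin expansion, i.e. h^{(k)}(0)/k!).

f: a_k = -1, 0, 1/2, 0, -1/24, 0, 1/720, 0, …
h₀=f(r): pull back L_f along r ⇒ L₀.
L = (4 + 24·x + 48·x^2 + 32·x^3) - 2·Dx + (1 + 2·x)·Dx^2  (order 2).
h: a_k = -1, 0, 2, 4, 4/3, -8/3, -176/45, -32/15, …
ICs: h(0) = -1, h′(0) = 0.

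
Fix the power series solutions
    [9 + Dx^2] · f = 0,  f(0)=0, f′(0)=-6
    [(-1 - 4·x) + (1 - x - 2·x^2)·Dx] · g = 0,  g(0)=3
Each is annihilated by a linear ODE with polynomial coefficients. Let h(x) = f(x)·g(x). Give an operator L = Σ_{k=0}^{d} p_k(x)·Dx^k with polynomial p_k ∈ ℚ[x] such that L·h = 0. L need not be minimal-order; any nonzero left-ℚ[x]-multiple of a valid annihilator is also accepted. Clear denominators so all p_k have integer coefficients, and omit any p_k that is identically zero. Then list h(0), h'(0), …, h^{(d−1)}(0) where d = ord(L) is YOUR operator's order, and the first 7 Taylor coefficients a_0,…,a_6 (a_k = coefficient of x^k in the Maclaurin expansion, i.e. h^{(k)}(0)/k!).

f: a_k = 0, -6, 0, 9, 0, -81/20, 0, …
g: a_k = 3, 3, 9, 15, 33, 63, 129, …
Sym-product of L_f,L_g gives L₀ (≤ ord 2).
L = (-5 + 9·x + 18·x^2) + (2 + 8·x)·Dx + (-1 + x + 2·x^2)·Dx^2  (order 2).
h: a_k = 0, -18, -18, -27, -63, -2583/20, -5103/20, …
ICs: h(0) = 0, h′(0) = -18.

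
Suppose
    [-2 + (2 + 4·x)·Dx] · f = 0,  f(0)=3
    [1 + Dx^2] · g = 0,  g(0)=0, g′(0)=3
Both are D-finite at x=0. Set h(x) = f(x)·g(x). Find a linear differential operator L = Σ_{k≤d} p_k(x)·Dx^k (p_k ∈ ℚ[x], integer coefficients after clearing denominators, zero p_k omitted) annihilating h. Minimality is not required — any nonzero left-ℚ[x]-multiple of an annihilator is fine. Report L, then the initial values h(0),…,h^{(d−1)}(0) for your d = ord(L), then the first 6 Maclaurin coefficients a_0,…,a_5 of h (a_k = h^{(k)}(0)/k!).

f: a_k = 3, 3, -3/2, 3/2, -15/8, 21/8, …
g: a_k = 0, 3, 0, -1/2, 0, 1/40, …
f·g: L₀ = L_f ⊗_s L_g, ord ≤ 1·2.
L = (4 + 4·x + 4·x^2) + (-2 - 4·x)·Dx + (1 + 4·x + 4·x^2)·Dx^2  (order 2).
h: a_k = 0, 9, 9, -6, 3, -24/5, …
ICs: h(0) = 0, h′(0) = 9.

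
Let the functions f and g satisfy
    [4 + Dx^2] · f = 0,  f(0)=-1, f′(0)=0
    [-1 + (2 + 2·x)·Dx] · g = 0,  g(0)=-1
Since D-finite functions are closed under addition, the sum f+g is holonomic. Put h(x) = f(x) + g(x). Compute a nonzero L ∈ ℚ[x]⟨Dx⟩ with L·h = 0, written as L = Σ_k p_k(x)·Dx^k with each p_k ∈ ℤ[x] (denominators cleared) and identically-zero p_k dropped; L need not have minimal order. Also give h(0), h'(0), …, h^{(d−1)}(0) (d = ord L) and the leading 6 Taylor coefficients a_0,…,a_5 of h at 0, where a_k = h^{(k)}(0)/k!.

L = (-76 - 128·x - 64·x^2) + (120 + 376·x + 384·x^2 + 128·x^3)·Dx + (-19 - 32·x - 16·x^2)·Dx^2 + (30 + 94·x + 96·x^2 + 32·x^3)·Dx^3  (order 3).
h: a_k = -2, -1/2, 17/8, -1/16, -241/384, -7/256, …
ICs: h(0) = -2, h′(0) = -1/2, h′′(0) = 17/4.

f: a_k = -1, 0, 2, 0, -2/3, 0, …
g: a_k = -1, -1/2, 1/8, -1/16, 5/128, -7/256, …
Weyl lclm of L_f,L_g ⇒ L₀ (ord ≤ 3).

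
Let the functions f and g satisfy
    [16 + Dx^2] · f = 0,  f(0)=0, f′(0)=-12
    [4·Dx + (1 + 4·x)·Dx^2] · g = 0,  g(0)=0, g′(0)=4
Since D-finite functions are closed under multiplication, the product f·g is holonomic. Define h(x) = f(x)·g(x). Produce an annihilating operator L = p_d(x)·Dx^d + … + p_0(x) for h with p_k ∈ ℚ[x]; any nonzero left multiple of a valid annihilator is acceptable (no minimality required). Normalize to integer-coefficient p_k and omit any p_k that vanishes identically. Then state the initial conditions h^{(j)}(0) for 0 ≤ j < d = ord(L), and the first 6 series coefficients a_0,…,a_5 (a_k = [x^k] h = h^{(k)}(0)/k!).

L = (-768 + 6144·x + 77824·x^2 + 262144·x^3 + 262144·x^4) + (256 + 5120·x + 24576·x^2 + 32768·x^3)·Dx + (1280·x + 10752·x^2 + 32768·x^3 + 32768·x^4)·Dx^2 + (16 + 320·x + 1536·x^2 + 2048·x^3)·Dx^3 + (3 + 56·x + 368·x^2 + 1024·x^3 + 1024·x^4)·Dx^4  (order 4).
h: a_k = 0, 0, -48, 96, -128, 512, …
ICs: h(0) = 0, h′(0) = 0, h′′(0) = -96, h′′′(0) = 576.

f: a_k = 0, -12, 0, 32, 0, -128/5, …
g: a_k = 0, 4, -8, 64/3, -64, 1024/5, …
h₀=f·g: eliminate ⇒ L₀, order ≤ 2·2.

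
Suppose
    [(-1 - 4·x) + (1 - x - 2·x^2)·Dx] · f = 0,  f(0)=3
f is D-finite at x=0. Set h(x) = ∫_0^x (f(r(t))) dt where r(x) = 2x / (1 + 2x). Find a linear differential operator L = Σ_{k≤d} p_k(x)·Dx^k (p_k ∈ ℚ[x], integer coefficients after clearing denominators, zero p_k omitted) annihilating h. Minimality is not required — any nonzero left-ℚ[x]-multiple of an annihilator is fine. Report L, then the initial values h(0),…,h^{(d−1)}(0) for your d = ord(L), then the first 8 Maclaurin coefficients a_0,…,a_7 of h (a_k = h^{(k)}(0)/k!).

f: a_k = 3, 3, 9, 15, 33, 63, 129, 255, …
L₀ from L_f via x↦r, Dx↦r'^{-1}Dx.
h=∫₀ˣh₀: take L = L₀·Dx.
L = (2 + 20·x)·Dx + (-1 - 4·x + 4·x^2 + 16·x^3)·Dx^2  (order 2).
h: a_k = 0, 3, 3, 8, 0, 192/5, -64, 2304/7, …
ICs: h(0) = 0, h′(0) = 3.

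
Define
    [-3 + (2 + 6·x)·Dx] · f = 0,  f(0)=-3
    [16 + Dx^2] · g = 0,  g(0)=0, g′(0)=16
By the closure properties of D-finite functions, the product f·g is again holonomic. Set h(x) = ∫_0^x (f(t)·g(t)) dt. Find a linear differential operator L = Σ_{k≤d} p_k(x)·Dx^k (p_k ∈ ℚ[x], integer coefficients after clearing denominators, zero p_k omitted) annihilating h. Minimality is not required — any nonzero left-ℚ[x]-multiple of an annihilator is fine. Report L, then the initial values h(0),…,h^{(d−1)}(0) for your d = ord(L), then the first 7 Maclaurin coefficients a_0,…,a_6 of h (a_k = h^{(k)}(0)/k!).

L = (91 + 384·x + 576·x^2)·Dx + (-12 - 36·x)·Dx^2 + (4 + 24·x + 36·x^2)·Dx^3  (order 3).
h: a_k = 0, 0, -24, -24, 91/2, 111/5, -3781/240, …
ICs: h(0) = 0, h′(0) = 0, h′′(0) = -48.

f: a_k = -3, -9/2, 27/8, -81/16, 1215/128, -5103/256, 45927/1024, …
g: a_k = 0, 16, 0, -128/3, 0, 512/15, 0, …
f·g: L₀ = L_f ⊗_s L_g, ord ≤ 1·2.
∫: right-multiply L₀ by Dx.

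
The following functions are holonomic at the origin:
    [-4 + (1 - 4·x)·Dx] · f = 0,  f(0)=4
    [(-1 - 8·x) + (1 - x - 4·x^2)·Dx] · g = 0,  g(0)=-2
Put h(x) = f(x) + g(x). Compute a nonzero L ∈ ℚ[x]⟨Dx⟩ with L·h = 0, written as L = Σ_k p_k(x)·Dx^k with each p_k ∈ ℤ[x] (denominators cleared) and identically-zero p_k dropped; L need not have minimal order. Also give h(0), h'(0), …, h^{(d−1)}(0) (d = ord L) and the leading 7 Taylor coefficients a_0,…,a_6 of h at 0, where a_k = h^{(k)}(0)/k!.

f: a_k = 4, 16, 64, 256, 1024, 4096, 16384, …
g: a_k = -2, -2, -10, -18, -58, -130, -362, …
h₀=f+g: left-lcm gives L₀, ord ≤ 2.
L = (8 - 288·x + 384·x^2 - 512·x^3) + (22 - 8·x - 288·x^2 + 640·x^3 - 1024·x^4)·Dx + (-3 + 23·x - 56·x^2 + 32·x^3 + 128·x^4 - 256·x^5)·Dx^2  (order 2).
h: a_k = 2, 14, 54, 238, 966, 3966, 16022, …
ICs: h(0) = 2, h′(0) = 14.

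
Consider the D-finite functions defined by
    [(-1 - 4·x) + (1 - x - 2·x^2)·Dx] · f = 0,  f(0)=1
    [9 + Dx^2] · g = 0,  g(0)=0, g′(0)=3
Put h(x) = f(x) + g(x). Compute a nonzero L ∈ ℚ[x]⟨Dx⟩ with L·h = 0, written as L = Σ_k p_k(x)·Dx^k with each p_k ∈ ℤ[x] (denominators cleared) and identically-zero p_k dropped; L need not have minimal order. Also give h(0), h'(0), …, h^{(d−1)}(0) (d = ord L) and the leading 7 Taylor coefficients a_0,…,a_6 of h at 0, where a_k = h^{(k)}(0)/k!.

L = (117 + 486·x + 135·x^2 + 360·x^3 + 540·x^4 + 432·x^5) + (-45 + 63·x + 81·x^2 - 153·x^3 - 18·x^4 + 324·x^5 + 216·x^6)·Dx + (13 + 54·x + 15·x^2 + 40·x^3 + 60·x^4 + 48·x^5)·Dx^2 + (-5 + 7·x + 9·x^2 - 17·x^3 - 2·x^4 + 36·x^5 + 24·x^6)·Dx^3  (order 3).
h: a_k = 1, 4, 3, 1/2, 11, 921/40, 43, …
ICs: h(0) = 1, h′(0) = 4, h′′(0) = 6.

f: a_k = 1, 1, 3, 5, 11, 21, 43, …
g: a_k = 0, 3, 0, -9/2, 0, 81/40, 0, …
Sum ⇒ L₀ = lclm(L_f,L_g) in ℚ(x)⟨Dx⟩.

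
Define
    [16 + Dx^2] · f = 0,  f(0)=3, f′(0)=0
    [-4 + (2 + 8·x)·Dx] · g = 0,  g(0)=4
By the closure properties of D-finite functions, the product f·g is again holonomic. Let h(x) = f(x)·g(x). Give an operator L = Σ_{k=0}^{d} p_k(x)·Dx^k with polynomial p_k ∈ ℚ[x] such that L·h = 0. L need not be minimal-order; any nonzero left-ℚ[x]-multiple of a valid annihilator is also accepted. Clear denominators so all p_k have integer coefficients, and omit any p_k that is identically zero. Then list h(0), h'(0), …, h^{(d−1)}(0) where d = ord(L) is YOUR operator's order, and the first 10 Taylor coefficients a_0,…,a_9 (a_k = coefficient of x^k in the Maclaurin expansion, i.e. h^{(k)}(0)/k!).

L = (28 + 128·x + 256·x^2) + (-4 - 16·x)·Dx + (1 + 8·x + 16·x^2)·Dx^2  (order 2).
h: a_k = 12, 24, -120, -144, 200, 208, -5584/15, 12832/15, -352376/105, 431408/35, …
ICs: h(0) = 12, h′(0) = 24.

f: a_k = 3, 0, -24, 0, 32, 0, -256/15, 0, 512/105, 0, …
g: a_k = 4, 8, -8, 16, -40, 112, -336, 1056, -3432, 11440, …
Sym-product of L_f,L_g gives L₀ (≤ ord 2).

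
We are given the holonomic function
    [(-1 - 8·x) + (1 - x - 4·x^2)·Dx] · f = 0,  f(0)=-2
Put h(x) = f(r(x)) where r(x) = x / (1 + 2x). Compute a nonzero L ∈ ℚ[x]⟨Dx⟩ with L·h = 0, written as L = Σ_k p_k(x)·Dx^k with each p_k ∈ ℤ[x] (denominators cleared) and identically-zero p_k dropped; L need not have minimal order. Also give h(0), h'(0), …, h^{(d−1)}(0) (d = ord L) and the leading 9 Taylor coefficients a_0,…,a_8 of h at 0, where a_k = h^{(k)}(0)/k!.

L = (1 + 10·x) + (-1 - 5·x - 4·x^2 + 4·x^3)·Dx  (order 1).
h: a_k = -2, -2, -6, 14, -54, 190, -678, 2414, -8598, …
ICs: h(0) = -2.

f: a_k = -2, -2, -10, -18, -58, -130, -362, -882, -2330, …
Substitute x→r, Dx→(1/r')Dx; clear ⇒ L₀.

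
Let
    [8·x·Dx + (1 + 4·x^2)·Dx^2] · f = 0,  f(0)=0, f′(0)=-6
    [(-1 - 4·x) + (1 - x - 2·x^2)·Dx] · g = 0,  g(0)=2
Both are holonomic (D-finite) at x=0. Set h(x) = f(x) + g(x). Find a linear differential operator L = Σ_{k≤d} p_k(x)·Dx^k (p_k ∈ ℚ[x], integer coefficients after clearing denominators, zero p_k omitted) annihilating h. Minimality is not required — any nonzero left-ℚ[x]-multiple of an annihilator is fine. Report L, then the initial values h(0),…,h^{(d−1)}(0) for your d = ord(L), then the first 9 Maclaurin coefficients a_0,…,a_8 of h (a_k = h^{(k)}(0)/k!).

L = (24 - 96·x - 864·x^2 - 1536·x^3 - 3264·x^4 - 768·x^6)·Dx + (-19 - 80·x - 100·x^2 - 544·x^3 - 1424·x^4 - 2368·x^5 - 192·x^6 - 768·x^7)·Dx^2 + (3 + 7·x + 32·x^2 - 28·x^3 + 24·x^4 - 240·x^5 - 256·x^6 - 64·x^7 - 128·x^8)·Dx^3  (order 3).
h: a_k = 2, -4, 6, 18, 22, 114/5, 86, 1574/7, 342, …
ICs: h(0) = 2, h′(0) = -4, h′′(0) = 12.

f: a_k = 0, -6, 0, 8, 0, -96/5, 0, 384/7, 0, …
g: a_k = 2, 2, 6, 10, 22, 42, 86, 170, 342, …
L₀ := lclm(L_f,L_g); ord L₀ ≤ 2+1.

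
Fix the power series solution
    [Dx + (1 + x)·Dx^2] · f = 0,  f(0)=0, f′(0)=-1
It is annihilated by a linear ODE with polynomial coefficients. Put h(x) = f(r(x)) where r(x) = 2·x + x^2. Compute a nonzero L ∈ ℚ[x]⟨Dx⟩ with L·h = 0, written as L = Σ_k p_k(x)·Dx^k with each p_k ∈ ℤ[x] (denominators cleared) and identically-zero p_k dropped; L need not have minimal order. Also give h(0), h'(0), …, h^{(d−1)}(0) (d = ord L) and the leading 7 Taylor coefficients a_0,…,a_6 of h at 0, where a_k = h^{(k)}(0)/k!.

L = Dx + (1 + x)·Dx^2  (order 2).
h: a_k = 0, -2, 1, -2/3, 1/2, -2/5, 1/3, …
ICs: h(0) = 0, h′(0) = -2.

f: a_k = 0, -1, 1/2, -1/3, 1/4, -1/5, 1/6, …
Substitute x→r, Dx→(1/r')Dx; clear ⇒ L₀.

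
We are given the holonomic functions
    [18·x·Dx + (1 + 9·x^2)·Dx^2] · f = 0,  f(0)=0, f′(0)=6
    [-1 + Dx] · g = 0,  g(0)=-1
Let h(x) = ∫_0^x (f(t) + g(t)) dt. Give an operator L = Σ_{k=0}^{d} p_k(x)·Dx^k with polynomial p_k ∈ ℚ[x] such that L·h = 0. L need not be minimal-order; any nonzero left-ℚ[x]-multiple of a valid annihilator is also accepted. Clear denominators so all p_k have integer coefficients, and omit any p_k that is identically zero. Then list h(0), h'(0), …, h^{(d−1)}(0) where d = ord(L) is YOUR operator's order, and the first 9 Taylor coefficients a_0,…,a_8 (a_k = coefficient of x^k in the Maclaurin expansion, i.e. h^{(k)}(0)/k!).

L = (18 - 18·x - 486·x^2 - 162·x^3)·Dx^2 + (-19 + 468·x^2 - 81·x^4)·Dx^3 + (1 + 18·x + 18·x^2 + 162·x^3 + 81·x^4)·Dx^4  (order 4).
h: a_k = 0, -1, 5/2, -1/6, -109/24, -1/120, 11663/720, -1/5040, -3149281/40320, …
ICs: h(0) = 0, h′(0) = -1, h′′(0) = 5, h′′′(0) = -1.

f: a_k = 0, 6, 0, -18, 0, 486/5, 0, -4374/7, 0, …
g: a_k = -1, -1, -1/2, -1/6, -1/24, -1/120, -1/720, -1/5040, -1/40320, …
Weyl lclm of L_f,L_g ⇒ L₀ (ord ≤ 3).
∫: right-multiply L₀ by Dx.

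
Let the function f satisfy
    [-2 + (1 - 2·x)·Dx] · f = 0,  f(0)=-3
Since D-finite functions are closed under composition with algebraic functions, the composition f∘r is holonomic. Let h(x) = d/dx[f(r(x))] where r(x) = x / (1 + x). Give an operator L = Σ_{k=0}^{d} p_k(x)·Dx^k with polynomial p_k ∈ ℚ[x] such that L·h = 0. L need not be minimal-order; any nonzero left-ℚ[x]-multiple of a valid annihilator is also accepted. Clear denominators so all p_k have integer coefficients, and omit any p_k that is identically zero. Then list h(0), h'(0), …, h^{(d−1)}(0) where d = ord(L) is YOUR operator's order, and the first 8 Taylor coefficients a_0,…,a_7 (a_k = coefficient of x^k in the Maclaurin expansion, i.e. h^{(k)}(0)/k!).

L = 2 + (-1 + x)·Dx  (order 1).
h: a_k = -6, -12, -18, -24, -30, -36, -42, -48, …
ICs: h(0) = -6.

f: a_k = -3, -6, -12, -24, -48, -96, -192, -384, …
h₀=f(r): pull back L_f along r ⇒ L₀.
h=h₀': d/dx-closure on L₀ ⇒ L.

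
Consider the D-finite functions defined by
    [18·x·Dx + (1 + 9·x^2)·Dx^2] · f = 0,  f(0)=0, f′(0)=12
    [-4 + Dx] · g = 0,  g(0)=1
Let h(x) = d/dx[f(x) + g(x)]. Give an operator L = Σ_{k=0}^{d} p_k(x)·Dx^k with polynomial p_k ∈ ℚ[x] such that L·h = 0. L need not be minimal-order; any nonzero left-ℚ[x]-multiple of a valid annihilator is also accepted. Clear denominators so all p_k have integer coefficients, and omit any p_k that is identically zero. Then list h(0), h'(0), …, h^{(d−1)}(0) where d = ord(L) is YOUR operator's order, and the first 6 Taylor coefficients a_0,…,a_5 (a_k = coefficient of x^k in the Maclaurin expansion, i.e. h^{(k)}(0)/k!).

f: a_k = 0, 12, 0, -36, 0, 972/5, …
g: a_k = 1, 4, 8, 32/3, 32/3, 128/15, …
Sum ⇒ L₀ = lclm(L_f,L_g) in ℚ(x)⟨Dx⟩.
h₀' ⇒ L via d/dx closure of L₀.
L = (36 - 144·x - 972·x^2 - 1296·x^3) + (-17 + 99·x^2 - 648·x^4)·Dx + (2 + 9·x + 36·x^2 + 81·x^3 + 162·x^4)·Dx^2  (order 2).
h: a_k = 16, 16, -76, 128/3, 3044/3, 512/15, …
ICs: h(0) = 16, h′(0) = 16.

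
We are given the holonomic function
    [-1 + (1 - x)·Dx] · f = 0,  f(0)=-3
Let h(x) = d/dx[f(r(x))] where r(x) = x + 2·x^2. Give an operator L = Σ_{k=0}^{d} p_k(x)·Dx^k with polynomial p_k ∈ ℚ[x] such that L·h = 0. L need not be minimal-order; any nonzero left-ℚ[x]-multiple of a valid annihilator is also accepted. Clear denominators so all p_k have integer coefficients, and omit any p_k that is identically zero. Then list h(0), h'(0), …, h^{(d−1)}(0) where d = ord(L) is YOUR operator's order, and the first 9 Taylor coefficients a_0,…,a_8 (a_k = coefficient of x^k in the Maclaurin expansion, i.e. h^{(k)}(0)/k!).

L = (6 + 12·x + 24·x^2) + (-1 - 3·x + 6·x^2 + 8·x^3)·Dx  (order 1).
h: a_k = -3, -18, -45, -132, -315, -774, -1785, -4104, -9207, …
ICs: h(0) = -3.

f: a_k = -3, -3, -3, -3, -3, -3, -3, -3, -3, …
L₀ from L_f via x↦r, Dx↦r'^{-1}Dx.
h=h₀': d/dx-closure on L₀ ⇒ L.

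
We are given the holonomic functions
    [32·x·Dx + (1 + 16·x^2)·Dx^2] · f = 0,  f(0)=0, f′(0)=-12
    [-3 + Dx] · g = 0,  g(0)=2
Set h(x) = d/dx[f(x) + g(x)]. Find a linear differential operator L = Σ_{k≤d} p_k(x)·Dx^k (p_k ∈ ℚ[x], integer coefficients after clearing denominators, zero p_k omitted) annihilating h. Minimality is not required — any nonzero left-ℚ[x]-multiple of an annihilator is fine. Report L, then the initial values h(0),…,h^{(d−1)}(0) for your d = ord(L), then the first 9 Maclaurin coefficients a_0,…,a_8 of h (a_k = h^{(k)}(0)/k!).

L = (96 - 288·x - 4608·x^2 - 4608·x^3) + (-41 + 1248·x^2 - 2304·x^4)·Dx + (3 + 32·x + 96·x^2 + 512·x^3 + 768·x^4)·Dx^2  (order 2).
h: a_k = -6, 18, 219, 27, -12207/4, 243/20, 1966323/40, 729/280, -1761605493/2240, …
ICs: h(0) = -6, h′(0) = 18.

f: a_k = 0, -12, 0, 64, 0, -3072/5, 0, 49152/7, 0, …
g: a_k = 2, 6, 9, 9, 27/4, 81/20, 81/40, 243/280, 729/2240, …
L₀ := lclm(L_f,L_g); ord L₀ ≤ 2+1.
Derive L from L₀ (diff closure).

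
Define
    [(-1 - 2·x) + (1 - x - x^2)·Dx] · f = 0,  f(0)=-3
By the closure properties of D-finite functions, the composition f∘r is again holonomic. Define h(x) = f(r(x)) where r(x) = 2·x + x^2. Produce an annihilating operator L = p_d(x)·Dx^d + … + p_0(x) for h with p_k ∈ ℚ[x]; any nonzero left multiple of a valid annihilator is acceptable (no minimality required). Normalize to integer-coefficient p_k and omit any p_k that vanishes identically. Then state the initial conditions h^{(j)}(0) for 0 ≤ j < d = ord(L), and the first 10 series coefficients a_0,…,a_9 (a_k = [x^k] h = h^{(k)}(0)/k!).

f: a_k = -3, -3, -6, -9, -15, -24, -39, -63, -102, -165, …
f∘r: x↦r, Dx↦Dx/r' in L_f ⇒ L₀.
L = (2 + 10·x + 12·x^2 + 4·x^3) + (-1 + 2·x + 5·x^2 + 4·x^3 + x^4)·Dx  (order 1).
h: a_k = -3, -6, -27, -96, -354, -1302, -4785, -17592, -64671, -237744, …
ICs: h(0) = -3.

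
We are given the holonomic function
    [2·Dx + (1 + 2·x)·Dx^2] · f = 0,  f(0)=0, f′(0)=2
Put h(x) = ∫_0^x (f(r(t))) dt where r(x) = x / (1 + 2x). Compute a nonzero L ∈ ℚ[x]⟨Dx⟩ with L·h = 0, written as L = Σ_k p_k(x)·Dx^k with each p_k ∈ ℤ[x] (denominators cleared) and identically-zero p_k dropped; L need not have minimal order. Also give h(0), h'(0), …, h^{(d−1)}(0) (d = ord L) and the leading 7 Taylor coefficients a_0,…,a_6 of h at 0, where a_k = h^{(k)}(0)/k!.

f: a_k = 0, 2, -2, 8/3, -4, 32/5, -32/3, …
L₀ from L_f via x↦r, Dx↦r'^{-1}Dx.
Integrate: L := L₀·Dx.
L = (6 + 16·x)·Dx^2 + (1 + 6·x + 8·x^2)·Dx^3  (order 3).
h: a_k = 0, 0, 1, -2, 14/3, -12, 496/15, …
ICs: h(0) = 0, h′(0) = 0, h′′(0) = 2.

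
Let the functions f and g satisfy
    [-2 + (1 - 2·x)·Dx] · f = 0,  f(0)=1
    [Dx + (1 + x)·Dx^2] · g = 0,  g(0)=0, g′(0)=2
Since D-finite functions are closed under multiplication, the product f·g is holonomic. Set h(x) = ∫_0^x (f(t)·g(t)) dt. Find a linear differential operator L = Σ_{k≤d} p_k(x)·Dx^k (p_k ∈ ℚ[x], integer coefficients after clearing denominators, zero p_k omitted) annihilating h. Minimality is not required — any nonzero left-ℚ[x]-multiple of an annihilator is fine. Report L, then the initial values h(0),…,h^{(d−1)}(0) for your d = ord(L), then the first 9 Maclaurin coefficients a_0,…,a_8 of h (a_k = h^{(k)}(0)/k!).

f: a_k = 1, 2, 4, 8, 16, 32, 64, 128, 256, …
g: a_k = 0, 2, -1, 2/3, -1/2, 2/5, -1/3, 2/7, -1/4, …
Product ⇒ symmetric product L₀, ord ≤ 2.
h=∫h₀ ⇒ L = L₀·Dx.
L = 2·Dx + (3 + 6·x)·Dx^2 + (-1 + x + 2·x^2)·Dx^3  (order 3).
h: a_k = 0, 0, 1, 1, 5/3, 77/30, 391/90, 37/5, 909/70, …
ICs: h(0) = 0, h′(0) = 0, h′′(0) = 2.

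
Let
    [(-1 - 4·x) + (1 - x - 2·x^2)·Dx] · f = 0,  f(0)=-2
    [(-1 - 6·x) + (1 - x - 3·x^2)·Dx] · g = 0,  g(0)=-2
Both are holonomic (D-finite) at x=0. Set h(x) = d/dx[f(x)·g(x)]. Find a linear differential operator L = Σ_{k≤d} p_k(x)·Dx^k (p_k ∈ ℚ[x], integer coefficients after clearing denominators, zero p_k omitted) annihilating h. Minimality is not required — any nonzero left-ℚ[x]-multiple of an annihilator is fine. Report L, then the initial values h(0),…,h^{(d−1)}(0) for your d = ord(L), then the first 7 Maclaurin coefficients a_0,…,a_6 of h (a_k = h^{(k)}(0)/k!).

f: a_k = -2, -2, -6, -10, -22, -42, -86, …
g: a_k = -2, -2, -8, -14, -38, -80, -194, …
f·g: L₀ = L_f ⊗_s L_g, ord ≤ 1·1.
h₀' ⇒ L via d/dx closure of L₀.
L = (16 + 18·x - 36·x^2 - 368·x^3 - 132·x^4 + 900·x^5 + 720·x^6) + (-2 - 4·x + 39·x^2 + 16·x^3 - 160·x^4 - 69·x^5 + 210·x^6 + 144·x^7)·Dx  (order 1).
h: a_k = 8, 64, 228, 864, 2640, 8088, 22904, …
ICs: h(0) = 8.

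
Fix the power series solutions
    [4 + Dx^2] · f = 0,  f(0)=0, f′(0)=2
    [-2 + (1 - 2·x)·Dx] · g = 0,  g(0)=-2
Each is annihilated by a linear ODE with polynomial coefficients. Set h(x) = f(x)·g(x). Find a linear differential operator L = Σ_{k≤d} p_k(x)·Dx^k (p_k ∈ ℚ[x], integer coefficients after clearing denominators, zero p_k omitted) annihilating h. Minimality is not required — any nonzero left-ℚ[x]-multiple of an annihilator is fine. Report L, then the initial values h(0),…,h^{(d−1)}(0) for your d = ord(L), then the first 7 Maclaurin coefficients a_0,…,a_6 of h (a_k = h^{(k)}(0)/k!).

L = (-4 + 8·x) + 4·Dx + (-1 + 2·x)·Dx^2  (order 2).
h: a_k = 0, -4, -8, -40/3, -80/3, -808/15, -1616/15, …
ICs: h(0) = 0, h′(0) = -4.

f: a_k = 0, 2, 0, -4/3, 0, 4/15, 0, …
g: a_k = -2, -4, -8, -16, -32, -64, -128, …
Product ⇒ symmetric product L₀, ord ≤ 2.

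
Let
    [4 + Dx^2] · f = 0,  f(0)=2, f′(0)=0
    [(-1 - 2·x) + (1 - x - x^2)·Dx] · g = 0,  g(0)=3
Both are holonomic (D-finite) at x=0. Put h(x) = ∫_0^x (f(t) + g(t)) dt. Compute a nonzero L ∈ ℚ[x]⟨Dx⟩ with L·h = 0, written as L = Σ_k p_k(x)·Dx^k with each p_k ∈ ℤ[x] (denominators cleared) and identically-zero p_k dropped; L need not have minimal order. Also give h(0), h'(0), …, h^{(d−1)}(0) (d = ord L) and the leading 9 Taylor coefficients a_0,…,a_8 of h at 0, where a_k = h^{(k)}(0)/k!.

f: a_k = 2, 0, -4, 0, 4/3, 0, -8/45, 0, 4/315, …
g: a_k = 3, 3, 6, 9, 15, 24, 39, 63, 102, …
Weyl lclm of L_f,L_g ⇒ L₀ (ord ≤ 3).
∫: right-multiply L₀ by Dx.
L = (-44 - 96·x - 32·x^2 - 48·x^3 - 40·x^4 - 16·x^5)·Dx + (16 - 20·x - 8·x^2 + 16·x^3 - 12·x^4 - 24·x^5 - 8·x^6)·Dx^2 + (-11 - 24·x - 8·x^2 - 12·x^3 - 10·x^4 - 4·x^5)·Dx^3 + (4 - 5·x - 2·x^2 + 4·x^3 - 3·x^4 - 6·x^5 - 2·x^6)·Dx^4  (order 4).
h: a_k = 0, 5, 3/2, 2/3, 9/4, 49/15, 4, 1747/315, 63/8, …
ICs: h(0) = 0, h′(0) = 5, h′′(0) = 3, h′′′(0) = 4.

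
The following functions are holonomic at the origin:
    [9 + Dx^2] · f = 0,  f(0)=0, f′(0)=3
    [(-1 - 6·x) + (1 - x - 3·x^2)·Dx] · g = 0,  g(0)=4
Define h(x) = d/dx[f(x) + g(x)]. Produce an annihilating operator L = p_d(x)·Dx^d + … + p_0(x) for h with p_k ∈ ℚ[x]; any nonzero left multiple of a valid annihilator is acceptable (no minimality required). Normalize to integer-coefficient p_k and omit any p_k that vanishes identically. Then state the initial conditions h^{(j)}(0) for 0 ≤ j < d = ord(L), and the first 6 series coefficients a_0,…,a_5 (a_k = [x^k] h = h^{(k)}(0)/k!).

f: a_k = 0, 3, 0, -9/2, 0, 81/40, …
g: a_k = 4, 4, 16, 28, 76, 160, …
Weyl lclm of L_f,L_g ⇒ L₀ (ord ≤ 3).
h=h₀': d/dx-closure on L₀ ⇒ L.
L = (1584 + 7614·x + 25326·x^2 + 15390·x^3 + 26730·x^4 + 13122·x^5 + 13122·x^6) + (-153 - 819·x + 918·x^2 + 2133·x^3 + 1620·x^4 + 3645·x^5 + 5103·x^6 + 4374·x^7)·Dx + (176 + 846·x + 2814·x^2 + 1710·x^3 + 2970·x^4 + 1458·x^5 + 1458·x^6)·Dx^2 + (-17 - 91·x + 102·x^2 + 237·x^3 + 180·x^4 + 405·x^5 + 567·x^6 + 486·x^7)·Dx^3  (order 3).
h: a_k = 7, 32, 141/2, 304, 6481/8, 2328, …
ICs: h(0) = 7, h′(0) = 32, h′′(0) = 141.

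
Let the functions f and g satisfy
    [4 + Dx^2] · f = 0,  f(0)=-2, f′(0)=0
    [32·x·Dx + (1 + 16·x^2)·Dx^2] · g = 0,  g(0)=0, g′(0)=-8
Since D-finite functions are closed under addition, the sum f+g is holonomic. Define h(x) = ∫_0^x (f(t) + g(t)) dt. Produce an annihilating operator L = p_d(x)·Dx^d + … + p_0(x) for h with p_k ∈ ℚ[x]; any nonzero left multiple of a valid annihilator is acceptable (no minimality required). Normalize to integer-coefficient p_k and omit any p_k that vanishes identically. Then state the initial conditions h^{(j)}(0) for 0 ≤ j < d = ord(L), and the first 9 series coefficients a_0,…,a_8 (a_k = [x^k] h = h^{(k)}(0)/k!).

f: a_k = -2, 0, 4, 0, -4/3, 0, 8/45, 0, -4/315, …
g: a_k = 0, -8, 0, 128/3, 0, -2048/5, 0, 32768/7, 0, …
f+g: L₀ = lclm(L_f,L_g), ord ≤ 2+2.
h=∫₀ˣh₀: take L = L₀·Dx.
L = (-6016·x + 102400·x^3 + 32768·x^5)·Dx^2 + (-28 + 1216·x^2 + 27648·x^4 + 16384·x^6)·Dx^3 + (-1504·x + 25600·x^3 + 8192·x^5)·Dx^4 + (-7 + 304·x^2 + 6912·x^4 + 4096·x^6)·Dx^5  (order 5).
h: a_k = 0, -2, -4, 4/3, 32/3, -4/15, -1024/15, 8/315, 4096/7, …
ICs: h(0) = 0, h′(0) = -2, h′′(0) = -8, h′′′(0) = 8, h′′′′(0) = 256.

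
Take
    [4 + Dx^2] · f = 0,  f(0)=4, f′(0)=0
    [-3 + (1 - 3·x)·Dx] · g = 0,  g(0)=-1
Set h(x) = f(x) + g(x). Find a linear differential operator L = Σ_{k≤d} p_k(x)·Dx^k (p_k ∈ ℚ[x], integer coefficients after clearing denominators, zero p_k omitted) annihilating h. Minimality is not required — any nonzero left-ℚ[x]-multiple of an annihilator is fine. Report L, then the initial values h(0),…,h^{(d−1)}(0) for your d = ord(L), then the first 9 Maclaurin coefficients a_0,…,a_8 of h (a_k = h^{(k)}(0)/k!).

f: a_k = 4, 0, -8, 0, 8/3, 0, -16/45, 0, 8/315, …
g: a_k = -1, -3, -9, -27, -81, -243, -729, -2187, -6561, …
f+g: L₀ = lclm(L_f,L_g), ord ≤ 2+1.
L = (-348 + 144·x - 216·x^2) + (44 - 180·x + 216·x^2 - 216·x^3)·Dx + (-87 + 36·x - 54·x^2)·Dx^2 + (11 - 45·x + 54·x^2 - 54·x^3)·Dx^3  (order 3).
h: a_k = 3, -3, -17, -27, -235/3, -243, -32821/45, -2187, -2066707/315, …
ICs: h(0) = 3, h′(0) = -3, h′′(0) = -34.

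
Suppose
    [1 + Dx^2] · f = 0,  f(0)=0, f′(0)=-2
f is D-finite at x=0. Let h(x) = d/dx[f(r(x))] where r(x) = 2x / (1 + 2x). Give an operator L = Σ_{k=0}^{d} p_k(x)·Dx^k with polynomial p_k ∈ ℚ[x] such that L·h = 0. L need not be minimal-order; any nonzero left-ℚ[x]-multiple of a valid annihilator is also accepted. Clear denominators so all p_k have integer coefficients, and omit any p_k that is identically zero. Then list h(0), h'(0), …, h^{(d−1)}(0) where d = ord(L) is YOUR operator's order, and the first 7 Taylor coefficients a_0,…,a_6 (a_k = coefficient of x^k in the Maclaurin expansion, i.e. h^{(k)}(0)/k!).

L = (28 + 96·x + 96·x^2) + (12 + 72·x + 144·x^2 + 96·x^3)·Dx + (1 + 8·x + 24·x^2 + 32·x^3 + 16·x^4)·Dx^2  (order 2).
h: a_k = -4, 16, -40, 64, -8/3, -480, 110896/45, …
ICs: h(0) = -4, h′(0) = 16.

f: a_k = 0, -2, 0, 1/3, 0, -1/60, 0, …
Substitute x→r, Dx→(1/r')Dx; clear ⇒ L₀.
h=h₀': d/dx-closure on L₀ ⇒ L.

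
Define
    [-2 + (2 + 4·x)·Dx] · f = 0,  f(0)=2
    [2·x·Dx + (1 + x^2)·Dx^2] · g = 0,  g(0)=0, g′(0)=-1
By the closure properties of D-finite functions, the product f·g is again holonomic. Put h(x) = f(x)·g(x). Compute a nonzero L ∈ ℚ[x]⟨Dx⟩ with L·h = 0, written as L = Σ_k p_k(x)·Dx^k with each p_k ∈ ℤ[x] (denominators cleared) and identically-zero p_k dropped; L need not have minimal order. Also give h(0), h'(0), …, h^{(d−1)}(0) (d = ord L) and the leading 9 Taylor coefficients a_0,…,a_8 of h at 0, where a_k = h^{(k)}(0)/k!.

L = (3 - 2·x - x^2) + (-2 - 2·x + 6·x^2 + 4·x^3)·Dx + (1 + 4·x + 5·x^2 + 4·x^3 + 4·x^4)·Dx^2  (order 2).
h: a_k = 0, -2, -2, 5/3, -1/3, 31/60, -109/60, 2263/840, -2903/840, …
ICs: h(0) = 0, h′(0) = -2.

f: a_k = 2, 2, -1, 1, -5/4, 7/4, -21/8, 33/8, -429/64, …
g: a_k = 0, -1, 0, 1/3, 0, -1/5, 0, 1/7, 0, …
f·g: L₀ = L_f ⊗_s L_g, ord ≤ 1·2.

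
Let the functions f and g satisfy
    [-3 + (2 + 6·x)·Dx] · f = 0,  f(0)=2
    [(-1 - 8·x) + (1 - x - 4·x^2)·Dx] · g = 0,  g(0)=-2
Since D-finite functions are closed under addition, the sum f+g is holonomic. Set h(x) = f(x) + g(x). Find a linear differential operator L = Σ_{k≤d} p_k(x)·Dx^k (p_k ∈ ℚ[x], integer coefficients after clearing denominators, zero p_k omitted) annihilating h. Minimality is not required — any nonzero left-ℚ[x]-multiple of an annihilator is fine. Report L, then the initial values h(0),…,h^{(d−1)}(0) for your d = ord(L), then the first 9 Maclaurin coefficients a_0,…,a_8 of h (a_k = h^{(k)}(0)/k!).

f: a_k = 2, 3, -9/4, 27/8, -405/64, 1701/128, -15309/512, 72171/1024, -2814669/16384, …
g: a_k = -2, -2, -10, -18, -58, -130, -362, -882, -2330, …
f+g: L₀ = lclm(L_f,L_g), ord ≤ 1+1.
L = (69 + 387·x + 900·x^2 + 1440·x^3) + (-49 - 318·x - 1257·x^2 - 3240·x^3 - 3600·x^4)·Dx + (-2 + 46·x + 234·x^2 - 86·x^3 - 1440·x^4 - 1440·x^5)·Dx^2  (order 2).
h: a_k = 0, 1, -49/4, -117/8, -4117/64, -14939/128, -200653/512, -830997/1024, -40989389/16384, …
ICs: h(0) = 0, h′(0) = 1.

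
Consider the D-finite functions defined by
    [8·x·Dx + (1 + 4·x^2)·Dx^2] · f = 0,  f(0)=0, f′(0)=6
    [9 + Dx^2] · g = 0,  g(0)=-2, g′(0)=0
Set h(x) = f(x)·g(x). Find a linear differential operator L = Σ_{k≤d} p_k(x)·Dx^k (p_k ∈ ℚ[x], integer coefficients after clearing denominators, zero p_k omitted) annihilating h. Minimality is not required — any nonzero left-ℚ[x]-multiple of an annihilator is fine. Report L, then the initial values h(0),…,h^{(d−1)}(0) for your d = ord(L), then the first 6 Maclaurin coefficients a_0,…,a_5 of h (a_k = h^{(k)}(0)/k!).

f: a_k = 0, 6, 0, -8, 0, 96/5, …
g: a_k = -2, 0, 9, 0, -27/4, 0, …
f·g: L₀ = L_f ⊗_s L_g, ord ≤ 2·2.
L = (2925 + 31536·x^2 + 95904·x^4 + 186624·x^6 + 186624·x^8) + (2448·x + 20160·x^3 + 62208·x^5 + 82944·x^7)·Dx + (442 + 5088·x^2 + 19008·x^4 + 41472·x^6 + 41472·x^8)·Dx^2 + (272·x + 2240·x^3 + 6912·x^5 + 9216·x^7)·Dx^3 + (13 + 176·x^2 + 928·x^4 + 2304·x^6 + 2304·x^8)·Dx^4  (order 4).
h: a_k = 0, -12, 0, 70, 0, -1509/10, …
ICs: h(0) = 0, h′(0) = -12, h′′(0) = 0, h′′′(0) = 420.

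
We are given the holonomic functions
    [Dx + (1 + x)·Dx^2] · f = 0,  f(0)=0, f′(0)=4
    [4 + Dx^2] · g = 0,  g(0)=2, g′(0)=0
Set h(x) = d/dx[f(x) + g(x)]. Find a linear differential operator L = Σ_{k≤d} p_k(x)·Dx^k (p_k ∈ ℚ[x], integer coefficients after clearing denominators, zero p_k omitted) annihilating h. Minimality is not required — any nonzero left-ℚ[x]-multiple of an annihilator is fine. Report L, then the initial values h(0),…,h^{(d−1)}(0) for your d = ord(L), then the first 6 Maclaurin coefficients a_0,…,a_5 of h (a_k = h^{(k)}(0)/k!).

f: a_k = 0, 4, -2, 4/3, -1, 4/5, …
g: a_k = 2, 0, -4, 0, 4/3, 0, …
Sum ⇒ L₀ = lclm(L_f,L_g) in ℚ(x)⟨Dx⟩.
Differentiate: ansatz ord ≤ ord L₀ ⇒ L.
L = (20 + 16·x + 8·x^2) + (12 + 28·x + 24·x^2 + 8·x^3)·Dx + (5 + 4·x + 2·x^2)·Dx^2 + (3 + 7·x + 6·x^2 + 2·x^3)·Dx^3  (order 3).
h: a_k = 4, -12, 4, 4/3, 4, -76/15, …
ICs: h(0) = 4, h′(0) = -12, h′′(0) = 8.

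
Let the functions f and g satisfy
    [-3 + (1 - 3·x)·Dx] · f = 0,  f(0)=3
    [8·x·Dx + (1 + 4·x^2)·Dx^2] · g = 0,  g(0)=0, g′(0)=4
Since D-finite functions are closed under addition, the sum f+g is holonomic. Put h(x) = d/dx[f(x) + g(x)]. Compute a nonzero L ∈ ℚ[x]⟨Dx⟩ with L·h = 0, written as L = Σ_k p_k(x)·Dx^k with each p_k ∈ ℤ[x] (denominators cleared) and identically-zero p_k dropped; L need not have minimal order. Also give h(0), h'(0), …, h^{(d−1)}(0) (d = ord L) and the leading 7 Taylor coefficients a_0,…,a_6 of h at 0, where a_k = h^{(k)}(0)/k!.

f: a_k = 3, 9, 27, 81, 243, 729, 2187, …
g: a_k = 0, 4, 0, -16/3, 0, 64/5, 0, …
Sum ⇒ L₀ = lclm(L_f,L_g) in ℚ(x)⟨Dx⟩.
h=h₀': d/dx-closure on L₀ ⇒ L.
L = (-24 + 288·x + 288·x^2) + (31 - 24·x + 204·x^2 + 288·x^3)·Dx + (-3 + 5·x + 20·x^3 + 48·x^4)·Dx^2  (order 2).
h: a_k = 13, 54, 227, 972, 3709, 13122, 45671, …
ICs: h(0) = 13, h′(0) = 54.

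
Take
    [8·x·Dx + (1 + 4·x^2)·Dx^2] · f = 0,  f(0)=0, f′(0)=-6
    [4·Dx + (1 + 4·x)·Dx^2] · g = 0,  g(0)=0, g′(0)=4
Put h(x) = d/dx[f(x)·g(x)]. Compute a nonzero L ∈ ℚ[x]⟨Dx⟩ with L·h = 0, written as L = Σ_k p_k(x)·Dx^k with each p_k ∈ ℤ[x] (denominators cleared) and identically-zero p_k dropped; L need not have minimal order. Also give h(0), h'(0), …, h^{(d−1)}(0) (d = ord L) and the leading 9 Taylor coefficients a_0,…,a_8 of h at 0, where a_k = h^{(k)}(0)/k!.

f: a_k = 0, -6, 0, 8, 0, -96/5, 0, 384/7, 0, …
g: a_k = 0, 4, -8, 64/3, -64, 1024/5, -2048/3, 16384/7, -8192, …
L₀ := L_f ⊗_s L_g (sym. prod.), ord ≤ 4.
Derive L from L₀ (diff closure).
L = (96 + 640·x + 1408·x^2 + 7680·x^3 + 15360·x^4 + 26624·x^5 + 8192·x^7) + (24 + 320·x + 2656·x^2 + 9728·x^3 + 28160·x^4 + 47616·x^5 + 71680·x^6 + 6144·x^7 + 28672·x^8)·Dx + (12 + 104·x + 672·x^2 + 2976·x^3 + 8256·x^4 + 18048·x^5 + 24576·x^6 + 35328·x^7 + 6144·x^8 + 16384·x^9)·Dx^2 + (1 + 12·x + 68·x^2 + 256·x^3 + 696·x^4 + 1536·x^5 + 2688·x^6 + 3072·x^7 + 4224·x^8 + 1024·x^9 + 2048·x^10)·Dx^3  (order 3).
h: a_k = 0, -48, 144, -384, 1600, -34048/5, 130816/5, -503808/5, 14011392/35, …
ICs: h(0) = 0, h′(0) = -48, h′′(0) = 288.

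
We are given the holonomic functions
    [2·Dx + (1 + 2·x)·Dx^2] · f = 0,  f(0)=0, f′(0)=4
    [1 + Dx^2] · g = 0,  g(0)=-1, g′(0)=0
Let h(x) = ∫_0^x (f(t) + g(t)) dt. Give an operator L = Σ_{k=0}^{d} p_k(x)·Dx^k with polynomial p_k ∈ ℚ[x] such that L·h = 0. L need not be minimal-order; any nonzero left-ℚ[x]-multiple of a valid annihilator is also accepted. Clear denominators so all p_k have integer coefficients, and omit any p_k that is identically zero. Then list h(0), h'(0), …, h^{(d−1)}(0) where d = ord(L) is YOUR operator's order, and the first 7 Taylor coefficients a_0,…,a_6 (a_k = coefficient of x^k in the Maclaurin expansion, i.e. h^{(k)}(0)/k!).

L = (50 + 8·x + 8·x^2)·Dx^2 + (9 + 22·x + 12·x^2 + 8·x^3)·Dx^3 + (50 + 8·x + 8·x^2)·Dx^4 + (9 + 22·x + 12·x^2 + 8·x^3)·Dx^5  (order 5).
h: a_k = 0, -1, 2, -7/6, 4/3, -193/120, 32/15, …
ICs: h(0) = 0, h′(0) = -1, h′′(0) = 4, h′′′(0) = -7, h′′′′(0) = 32.

f: a_k = 0, 4, -4, 16/3, -8, 64/5, -64/3, …
g: a_k = -1, 0, 1/2, 0, -1/24, 0, 1/720, …
h₀=f+g: left-lcm gives L₀, ord ≤ 4.
Integrate: L := L₀·Dx.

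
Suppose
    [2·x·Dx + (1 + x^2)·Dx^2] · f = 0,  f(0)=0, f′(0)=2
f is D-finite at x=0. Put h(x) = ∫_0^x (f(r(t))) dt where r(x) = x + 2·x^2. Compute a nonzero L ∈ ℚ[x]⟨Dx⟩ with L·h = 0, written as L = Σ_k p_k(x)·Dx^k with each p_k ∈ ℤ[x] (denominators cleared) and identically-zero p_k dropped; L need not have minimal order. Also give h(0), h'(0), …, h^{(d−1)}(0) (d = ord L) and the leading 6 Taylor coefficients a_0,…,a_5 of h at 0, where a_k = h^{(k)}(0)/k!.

L = (-4 + 2·x + 16·x^2 + 48·x^3 + 48·x^4)·Dx^2 + (1 + 4·x + x^2 + 8·x^3 + 20·x^4 + 16·x^5)·Dx^3  (order 3).
h: a_k = 0, 0, 1, 4/3, -1/6, -4/5, …
ICs: h(0) = 0, h′(0) = 0, h′′(0) = 2.

f: a_k = 0, 2, 0, -2/3, 0, 2/5, …
L₀ from L_f via x↦r, Dx↦r'^{-1}Dx.
Integrate: L := L₀·Dx.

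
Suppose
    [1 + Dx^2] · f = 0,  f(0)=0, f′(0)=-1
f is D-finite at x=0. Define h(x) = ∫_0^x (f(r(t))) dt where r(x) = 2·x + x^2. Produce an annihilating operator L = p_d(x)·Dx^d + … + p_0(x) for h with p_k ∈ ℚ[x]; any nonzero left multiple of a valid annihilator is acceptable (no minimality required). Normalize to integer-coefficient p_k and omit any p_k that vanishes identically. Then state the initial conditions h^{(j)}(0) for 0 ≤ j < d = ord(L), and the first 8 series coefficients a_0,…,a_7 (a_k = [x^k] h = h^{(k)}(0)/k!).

L = (4 + 12·x + 12·x^2 + 4·x^3)·Dx - Dx^2 + (1 + x)·Dx^3  (order 3).
h: a_k = 0, 0, -1, -1/3, 1/3, 2/5, 11/90, -1/14, …
ICs: h(0) = 0, h′(0) = 0, h′′(0) = -2.

f: a_k = 0, -1, 0, 1/6, 0, -1/120, 0, 1/5040, …
Change of var in L_f (x↦r) gives L₀.
∫: right-multiply L₀ by Dx.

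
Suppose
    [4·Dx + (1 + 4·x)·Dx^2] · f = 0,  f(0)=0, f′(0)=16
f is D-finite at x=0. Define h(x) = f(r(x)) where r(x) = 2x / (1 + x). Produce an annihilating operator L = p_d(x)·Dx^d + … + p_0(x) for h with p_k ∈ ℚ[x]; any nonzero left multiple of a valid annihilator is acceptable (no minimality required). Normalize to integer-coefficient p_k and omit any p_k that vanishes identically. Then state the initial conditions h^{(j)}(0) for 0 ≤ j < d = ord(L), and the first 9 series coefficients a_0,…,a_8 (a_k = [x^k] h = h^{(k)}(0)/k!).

f: a_k = 0, 16, -32, 256/3, -256, 4096/5, -8192/3, 65536/7, -32768, …
f∘r: x↦r, Dx↦Dx/r' in L_f ⇒ L₀.
L = (10 + 18·x)·Dx + (1 + 10·x + 9·x^2)·Dx^2  (order 2).
h: a_k = 0, 32, -160, 2912/3, -6560, 236192/5, -1062880/3, 19131872/7, -21523360, …
ICs: h(0) = 0, h′(0) = 32.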